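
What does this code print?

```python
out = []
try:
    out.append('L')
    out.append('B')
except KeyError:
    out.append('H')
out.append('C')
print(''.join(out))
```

Execution trace: 'L' (try body) → 'B' (try body, no exception) → 'C' (after the try/except). Output: LBC

Answer: LBC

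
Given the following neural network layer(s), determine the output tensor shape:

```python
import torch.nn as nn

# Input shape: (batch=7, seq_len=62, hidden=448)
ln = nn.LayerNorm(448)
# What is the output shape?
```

Input: (7, 62, 448) -> Output: (7, 62, 448)

Answer: (7, 62, 448)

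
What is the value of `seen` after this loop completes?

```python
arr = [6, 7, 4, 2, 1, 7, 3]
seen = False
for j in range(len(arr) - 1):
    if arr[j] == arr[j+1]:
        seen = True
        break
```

Check consecutive duplicates in [6, 7, 4, 2, 1, 7, 3]
`seen` takes the values: False

Answer: False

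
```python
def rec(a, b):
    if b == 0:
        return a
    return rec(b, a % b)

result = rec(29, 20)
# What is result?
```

rec(29, 20) -> rec(20, 9) -> rec(9, 2) -> rec(2, 1) -> rec(1, 0) -> 1

Answer: 1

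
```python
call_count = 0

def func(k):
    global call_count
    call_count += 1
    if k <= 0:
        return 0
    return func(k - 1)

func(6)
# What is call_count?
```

Linear recursion stepping by 1: 7 calls from k=6 down to ≤0.

Answer: 7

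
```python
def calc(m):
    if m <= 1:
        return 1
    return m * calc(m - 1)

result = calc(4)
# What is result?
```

calc(4) = 4 * 3 * 2 * 1 = 24

Answer: 24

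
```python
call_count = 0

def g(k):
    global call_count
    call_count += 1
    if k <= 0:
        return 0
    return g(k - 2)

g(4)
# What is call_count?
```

Linear recursion stepping by 2: 3 calls from k=4 down to ≤0.

Answer: 3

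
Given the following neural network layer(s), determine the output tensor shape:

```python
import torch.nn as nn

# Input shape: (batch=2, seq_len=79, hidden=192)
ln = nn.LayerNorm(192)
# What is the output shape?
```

Input: (2, 79, 192) -> Output: (2, 79, 192)

Answer: (2, 79, 192)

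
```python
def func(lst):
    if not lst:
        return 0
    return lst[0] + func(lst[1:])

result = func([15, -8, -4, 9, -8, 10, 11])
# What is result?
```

15 + (-8) + (-4) + 9 + (-8) + 10 + 11 + 0 = 25

Answer: 25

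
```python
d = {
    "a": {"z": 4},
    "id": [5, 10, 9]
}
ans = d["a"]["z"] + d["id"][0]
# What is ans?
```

Trace:
`d = { ...` → d = {'a': {'z': 4}, 'id': [5, 10, 9]}
`ans = d["a"]["z"] + d["id"][0]` → ans = 9
So ans = 9

Answer: 9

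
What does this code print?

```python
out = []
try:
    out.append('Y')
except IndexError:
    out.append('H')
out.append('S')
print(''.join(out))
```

Execution trace: 'Y' (try body, no exception) → 'S' (after the try/except). Output: YS

Answer: YS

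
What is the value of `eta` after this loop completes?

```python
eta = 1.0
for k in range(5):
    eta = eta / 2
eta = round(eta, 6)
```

Halving LR 5 times: 1 / 2^5
`eta` takes the values: 1.0 → 0.5 → 0.25 → 0.125 → 0.0625 → 0.03125

Answer: 0.03125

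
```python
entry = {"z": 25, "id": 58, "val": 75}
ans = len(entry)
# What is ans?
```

Trace:
`entry = {"z": 25, "id": 58, "val": 75}` → entry = {'z': 25, 'id': 58, 'val': 75}
`ans = len(entry)` → ans = 3
So ans = 3

Answer: 3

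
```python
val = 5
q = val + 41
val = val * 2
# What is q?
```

Trace:
`val = 5` → val = 5
`q = val + 41` → q = 46
`val = val * 2` → val = 10
So q = 46

Answer: 46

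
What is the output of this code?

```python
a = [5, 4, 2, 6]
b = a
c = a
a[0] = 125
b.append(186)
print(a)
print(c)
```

Key concept: multiple aliases.
Step by step:
`a = [5, 4, 2, 6]` → a = [5, 4, 2, 6]
`b = a` → b = [5, 4, 2, 6] (same object as a)
`c = a` → c = [5, 4, 2, 6] (same object as a, b)
`a[0] = 125` → a = [125, 4, 2, 6] (same object as b, c); b = [125, 4, 2, 6] (same object as a, c); c = [125, 4, 2, 6] (same object as a, b)
`b.append(186)` → a = [125, 4, 2, 6, 186] (same object as b, c); b = [125, 4, 2, 6, 186] (same object as a, c); c = [125, 4, 2, 6, 186] (same object as a, b)
`print(a)` → prints [125, 4, 2, 6, 186]
`print(c)` → prints [125, 4, 2, 6, 186]

Answer:
[125, 4, 2, 6, 186]
[125, 4, 2, 6, 186]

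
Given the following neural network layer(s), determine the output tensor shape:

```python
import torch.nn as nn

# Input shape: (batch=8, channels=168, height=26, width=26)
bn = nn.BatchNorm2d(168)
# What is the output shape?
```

Input: (8, 168, 26, 26) -> Output: (8, 168, 26, 26)

Answer: (8, 168, 26, 26)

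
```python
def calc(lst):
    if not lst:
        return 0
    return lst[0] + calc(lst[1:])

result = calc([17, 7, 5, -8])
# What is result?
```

17 + 7 + 5 + (-8) + 0 = 21

Answer: 21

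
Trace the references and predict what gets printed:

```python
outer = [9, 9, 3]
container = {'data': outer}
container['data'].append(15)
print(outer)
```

Key concept: dict holds reference to list.
Step by step:
`outer = [9, 9, 3]` → outer = [9, 9, 3]
`container = {'data': outer}` → container = {'data': [9, 9, 3]}
`container['data'].append(15)` → outer = [9, 9, 3, 15]; container = {'data': [9, 9, 3, 15]}
`print(outer)` → prints [9, 9, 3, 15]

Answer: [9, 9, 3, 15]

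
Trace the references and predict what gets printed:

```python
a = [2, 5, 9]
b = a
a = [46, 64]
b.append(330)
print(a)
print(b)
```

Key concept: rebinding vs mutation: a is rebound to a new list, b still points at the original.
Step by step:
`a = [2, 5, 9]` → a = [2, 5, 9]
`b = a` → b = [2, 5, 9] (same object as a)
`a = [46, 64]` → a = [46, 64]
`b.append(330)` → b = [2, 5, 9, 330]
`print(a)` → prints [46, 64]
`print(b)` → prints [2, 5, 9, 330]

Answer:
[46, 64]
[2, 5, 9, 330]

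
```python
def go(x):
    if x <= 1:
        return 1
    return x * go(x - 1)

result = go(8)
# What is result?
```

go(8) = 8 * 7 * 6 * 5 * 4 * 3 * 2 * 1 = 40320

Answer: 40320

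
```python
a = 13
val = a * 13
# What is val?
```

Trace:
`a = 13` → a = 13
`val = a * 13` → val = 169
So val = 169

Answer: 169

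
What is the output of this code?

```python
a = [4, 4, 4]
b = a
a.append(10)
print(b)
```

Key concept: basic list aliasing.
Step by step:
`a = [4, 4, 4]` → a = [4, 4, 4]
`b = a` → b = [4, 4, 4] (same object as a)
`a.append(10)` → a = [4, 4, 4, 10] (same object as b); b = [4, 4, 4, 10] (same object as a)
`print(b)` → prints [4, 4, 4, 10]

Answer: [4, 4, 4, 10]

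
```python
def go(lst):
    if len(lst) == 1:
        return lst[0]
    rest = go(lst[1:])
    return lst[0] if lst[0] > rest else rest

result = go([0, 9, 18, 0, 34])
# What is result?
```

Recursive max over [0, 9, 18, 0, 34] = 34

Answer: 34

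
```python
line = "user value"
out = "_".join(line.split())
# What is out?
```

Trace:
`line = "user value"` → line = 'user value'
`out = "_".join(line.split())` → out = 'user_value'
So out = 'user_value'

Answer: 'user_value'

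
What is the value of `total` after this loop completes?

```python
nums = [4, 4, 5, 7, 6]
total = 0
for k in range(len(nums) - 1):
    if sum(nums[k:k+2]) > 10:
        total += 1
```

Count windows with sum > 10
`total` takes the values: 0 → 1 → 2

Answer: 2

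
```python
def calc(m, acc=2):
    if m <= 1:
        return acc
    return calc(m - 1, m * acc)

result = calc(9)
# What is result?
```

Accumulator trace (n, acc): (9, 2) -> (8, 18) -> (7, 144) -> (6, 1008) -> (5, 6048) -> (4, 30240) -> (3, 120960) -> (2, 362880) -> (1, 725760) -> return 725760

Answer: 725760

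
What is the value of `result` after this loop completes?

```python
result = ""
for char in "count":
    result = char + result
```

Reverse 'count'
`result` takes the values: "" → "c" → "oc" → "uoc" → "nuoc" → "tnuoc"

Answer: "tnuoc"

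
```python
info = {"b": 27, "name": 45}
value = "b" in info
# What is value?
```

Trace:
`info = {"b": 27, "name": 45}` → info = {'b': 27, 'name': 45}
`value = "b" in info` → value = True
So value = True

Answer: True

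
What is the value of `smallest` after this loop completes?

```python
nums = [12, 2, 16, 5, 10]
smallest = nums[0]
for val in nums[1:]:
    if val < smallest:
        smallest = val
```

Minimum of [12, 2, 16, 5, 10]
`smallest` takes the values: 12 → 2

Answer: 2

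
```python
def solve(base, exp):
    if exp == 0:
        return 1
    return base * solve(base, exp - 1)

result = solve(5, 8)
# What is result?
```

solve(5, 8) = 5 * 5 * 5 * 5 * 5 * 5 * 5 * 5 = 390625

Answer: 390625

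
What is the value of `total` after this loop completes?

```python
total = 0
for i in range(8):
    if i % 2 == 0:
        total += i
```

Sum of even numbers 0 to 7
`total` takes the values: 0 → 2 → 6 → 12

Answer: 12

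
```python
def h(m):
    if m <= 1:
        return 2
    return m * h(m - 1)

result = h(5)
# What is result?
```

h(5) = 5 * 4 * 3 * 2 * 2 = 240

Answer: 240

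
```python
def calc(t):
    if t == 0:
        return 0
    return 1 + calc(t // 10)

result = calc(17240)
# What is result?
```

Count of digits of 17240: 5

Answer: 5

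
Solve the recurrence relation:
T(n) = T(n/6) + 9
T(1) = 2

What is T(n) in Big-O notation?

Each step divides n by 6 and adds 9. After log_6(n) steps we reach T(1)=2. So T(n) = 9·log_6(n) + 2 = O(log n).

Answer: O(log n)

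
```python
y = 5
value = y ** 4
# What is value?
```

Trace:
`y = 5` → y = 5
`value = y ** 4` → value = 625
So value = 625

Answer: 625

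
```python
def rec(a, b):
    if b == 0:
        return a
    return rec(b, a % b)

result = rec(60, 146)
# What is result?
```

rec(60, 146) -> rec(146, 60) -> rec(60, 26) -> rec(26, 8) -> rec(8, 2) -> rec(2, 0) -> 2

Answer: 2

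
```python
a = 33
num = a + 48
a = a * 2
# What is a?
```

Trace:
`a = 33` → a = 33
`num = a + 48` → num = 81
`a = a * 2` → a = 66
So a = 66

Answer: 66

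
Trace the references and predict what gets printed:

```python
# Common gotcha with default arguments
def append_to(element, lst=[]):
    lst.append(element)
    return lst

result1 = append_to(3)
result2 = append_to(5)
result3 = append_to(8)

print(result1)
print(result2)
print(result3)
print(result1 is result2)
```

Key concept: mutable default argument gotcha.
Step by step:
`result1 = append_to(3)` → result1 = [3]
`result2 = append_to(5)` → result1 = [3, 5] (same object as result2); result2 = [3, 5] (same object as result1)
`result3 = append_to(8)` → result1 = [3, 5, 8] (same object as result2, result3); result2 = [3, 5, 8] (same object as result1, result3); result3 = [3, 5, 8] (same object as result1, result2)
`print(result1)` → prints [3, 5, 8]
`print(result2)` → prints [3, 5, 8]
`print(result3)` → prints [3, 5, 8]
`print(result1 is result2)` → prints True

Answer:
[3, 5, 8]
[3, 5, 8]
[3, 5, 8]
True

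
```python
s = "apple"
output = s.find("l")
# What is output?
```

Trace:
`s = "apple"` → s = 'apple'
`output = s.find("l")` → output = 3
So output = 3

Answer: 3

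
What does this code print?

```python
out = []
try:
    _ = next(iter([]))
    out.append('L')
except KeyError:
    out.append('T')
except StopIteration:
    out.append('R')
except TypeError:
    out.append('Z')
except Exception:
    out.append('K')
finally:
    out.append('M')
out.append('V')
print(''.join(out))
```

Execution trace: 'R' (except StopIteration) → 'M' (finally) → 'V' (after the try/except). Output: RMV

Answer: RMV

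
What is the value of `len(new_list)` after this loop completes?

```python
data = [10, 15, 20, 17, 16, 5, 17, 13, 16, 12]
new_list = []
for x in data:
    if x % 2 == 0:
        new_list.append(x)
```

Count even numbers in [10, 15, 20, 17, 16, 5, 17, 13, 16, 12]
`new_list` takes the values: [] → [10] → [10, 20] → [10, 20, 16] → [10, 20, 16, 16] → [10, 20, 16, 16, 12]
So `len(new_list)` = 5

Answer: 5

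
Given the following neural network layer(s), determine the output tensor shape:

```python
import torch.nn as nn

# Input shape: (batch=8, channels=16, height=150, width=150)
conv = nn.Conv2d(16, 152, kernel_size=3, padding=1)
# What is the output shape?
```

Input: (8, 16, 150, 150) -> Output: (8, 152, 150, 150)

Answer: (8, 152, 150, 150)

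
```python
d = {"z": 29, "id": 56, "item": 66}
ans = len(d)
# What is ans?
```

Trace:
`d = {"z": 29, "id": 56, "item": 66}` → d = {'z': 29, 'id': 56, 'item': 66}
`ans = len(d)` → ans = 3
So ans = 3

Answer: 3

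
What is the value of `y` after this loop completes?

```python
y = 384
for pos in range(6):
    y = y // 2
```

Halve 6 times: 384 // 2^6 = 6
`y` takes the values: 384 → 192 → 96 → 48 → 24 → 12 → 6

Answer: 6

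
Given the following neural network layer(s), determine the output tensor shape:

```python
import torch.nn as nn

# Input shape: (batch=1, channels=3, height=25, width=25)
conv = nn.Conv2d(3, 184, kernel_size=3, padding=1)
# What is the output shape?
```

Input: (1, 3, 25, 25) -> Output: (1, 184, 25, 25)

Answer: (1, 184, 25, 25)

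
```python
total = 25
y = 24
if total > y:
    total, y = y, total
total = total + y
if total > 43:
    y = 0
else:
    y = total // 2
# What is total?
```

Trace:
`total = 25` → total = 25
`y = 24` → y = 24
`if total > y: ...` → total > y is True → total = 24; y = 25
`total = total + y` → total = 49
`if total > 43: ...` → total > 43 is True → y = 0
So total = 49

Answer: 49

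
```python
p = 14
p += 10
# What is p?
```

Trace:
`p = 14` → p = 14
`p += 10` → p = 24
So p = 24

Answer: 24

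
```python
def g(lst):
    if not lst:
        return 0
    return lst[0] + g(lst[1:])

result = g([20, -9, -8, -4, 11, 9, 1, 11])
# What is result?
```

20 + (-9) + (-8) + (-4) + 11 + 9 + 1 + 11 + 0 = 31

Answer: 31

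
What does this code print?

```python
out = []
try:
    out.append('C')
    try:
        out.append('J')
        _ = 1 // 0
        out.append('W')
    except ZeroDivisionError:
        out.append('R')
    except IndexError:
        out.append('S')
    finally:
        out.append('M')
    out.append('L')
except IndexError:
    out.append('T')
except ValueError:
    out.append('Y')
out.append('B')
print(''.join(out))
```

Execution trace: 'C' (try body) → 'J' (inner try body) → 'R' (inner except ZeroDivisionError) → 'M' (inner finally) → 'L' (try body, no exception) → 'B' (after the try/except). Output: CJRMLB

Answer: CJRMLB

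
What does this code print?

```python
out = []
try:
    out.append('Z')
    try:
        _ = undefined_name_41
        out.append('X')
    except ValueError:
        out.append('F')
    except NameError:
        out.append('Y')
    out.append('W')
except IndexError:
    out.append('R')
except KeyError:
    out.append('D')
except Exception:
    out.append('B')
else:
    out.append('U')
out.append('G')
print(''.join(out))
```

Execution trace: 'Z' (try body) → 'Y' (inner except NameError) → 'W' (try body, no exception) → 'U' (else) → 'G' (after the try/except). Output: ZYWUG

Answer: ZYWUG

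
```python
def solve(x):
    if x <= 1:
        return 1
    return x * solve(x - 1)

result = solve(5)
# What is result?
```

solve(5) = 5 * 4 * 3 * 2 * 1 = 120

Answer: 120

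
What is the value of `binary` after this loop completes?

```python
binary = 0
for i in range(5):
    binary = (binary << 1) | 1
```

Build 5 consecutive 1-bits: 0b11111
`binary` takes the values: 0 → 1 → 3 → 7 → 15 → 31

Answer: 31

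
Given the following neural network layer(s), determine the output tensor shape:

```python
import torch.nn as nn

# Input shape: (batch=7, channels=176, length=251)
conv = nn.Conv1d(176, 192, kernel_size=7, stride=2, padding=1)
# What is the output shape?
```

Input: (7, 176, 251) -> Output: (7, 192, 124)

Answer: (7, 192, 124)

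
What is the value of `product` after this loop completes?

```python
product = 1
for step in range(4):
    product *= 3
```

3^4 = 81
`product` takes the values: 1 → 3 → 9 → 27 → 81

Answer: 81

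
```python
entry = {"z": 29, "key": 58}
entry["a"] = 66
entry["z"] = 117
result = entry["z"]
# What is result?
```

Trace:
`entry = {"z": 29, "key": 58}` → entry = {'z': 29, 'key': 58}
`entry["a"] = 66` → entry = {'z': 29, 'key': 58, 'a': 66}
`entry["z"] = 117` → entry = {'z': 117, 'key': 58, 'a': 66}
`result = entry["z"]` → result = 117
So result = 117

Answer: 117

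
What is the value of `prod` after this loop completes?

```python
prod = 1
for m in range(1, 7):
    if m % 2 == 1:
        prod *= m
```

Product of odd numbers 1 to 6
`prod` takes the values: 1 → 3 → 15

Answer: 15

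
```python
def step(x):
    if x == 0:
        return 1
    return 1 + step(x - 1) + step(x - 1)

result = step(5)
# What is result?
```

step(x) = 1 + 2·step(x-1), step(0)=1. Closed form: (1+1)·2^5 - 1 = 63.

Answer: 63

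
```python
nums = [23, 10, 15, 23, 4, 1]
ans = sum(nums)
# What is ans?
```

Trace:
`nums = [23, 10, 15, 23, 4, 1]` → nums = [23, 10, 15, 23, 4, 1]
`ans = sum(nums)` → ans = 76
So ans = 76

Answer: 76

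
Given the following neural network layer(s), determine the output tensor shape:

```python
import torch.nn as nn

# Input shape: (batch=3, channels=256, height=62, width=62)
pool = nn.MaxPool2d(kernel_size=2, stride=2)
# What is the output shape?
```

Input: (3, 256, 62, 62) -> Output: (3, 256, 31, 31)

Answer: (3, 256, 31, 31)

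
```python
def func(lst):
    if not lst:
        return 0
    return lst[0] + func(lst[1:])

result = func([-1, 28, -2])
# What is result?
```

(-1) + 28 + (-2) + 0 = 25

Answer: 25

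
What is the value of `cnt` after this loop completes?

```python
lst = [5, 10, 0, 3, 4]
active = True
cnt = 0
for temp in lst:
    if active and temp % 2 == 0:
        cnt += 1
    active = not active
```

Count even values at even positions
`cnt` takes the values: 0 → 1 → 2

Answer: 2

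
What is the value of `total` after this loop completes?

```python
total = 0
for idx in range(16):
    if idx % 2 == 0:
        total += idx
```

Sum of even numbers 0 to 15
`total` takes the values: 0 → 2 → 6 → 12 → 20 → 30 → 42 → 56

Answer: 56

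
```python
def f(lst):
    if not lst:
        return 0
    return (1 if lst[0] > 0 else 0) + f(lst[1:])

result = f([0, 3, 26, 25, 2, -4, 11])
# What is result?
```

Count of positive elements in [0, 3, 26, 25, 2, -4, 11] = 5

Answer: 5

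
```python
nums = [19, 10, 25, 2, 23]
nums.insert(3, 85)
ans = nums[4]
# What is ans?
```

Trace:
`nums = [19, 10, 25, 2, 23]` → nums = [19, 10, 25, 2, 23]
`nums.insert(3, 85)` → nums = [19, 10, 25, 85, 2, 23]
`ans = nums[4]` → ans = 2
So ans = 2

Answer: 2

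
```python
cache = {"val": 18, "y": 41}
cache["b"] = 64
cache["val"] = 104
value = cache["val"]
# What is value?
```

Trace:
`cache = {"val": 18, "y": 41}` → cache = {'val': 18, 'y': 41}
`cache["b"] = 64` → cache = {'val': 18, 'y': 41, 'b': 64}
`cache["val"] = 104` → cache = {'val': 104, 'y': 41, 'b': 64}
`value = cache["val"]` → value = 104
So value = 104

Answer: 104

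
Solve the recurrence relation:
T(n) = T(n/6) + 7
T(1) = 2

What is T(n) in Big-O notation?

Each step divides n by 6 and adds 7. After log_6(n) steps we reach T(1)=2. So T(n) = 7·log_6(n) + 2 = O(log n).

Answer: O(log n)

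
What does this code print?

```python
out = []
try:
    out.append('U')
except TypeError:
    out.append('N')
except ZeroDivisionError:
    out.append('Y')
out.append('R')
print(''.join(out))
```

Execution trace: 'U' (try body, no exception) → 'R' (after the try/except). Output: UR

Answer: UR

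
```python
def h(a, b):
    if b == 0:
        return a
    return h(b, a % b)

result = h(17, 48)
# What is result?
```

h(17, 48) -> h(48, 17) -> h(17, 14) -> h(14, 3) -> h(3, 2) -> h(2, 1) -> h(1, 0) -> 1

Answer: 1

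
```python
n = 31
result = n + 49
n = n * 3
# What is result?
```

Trace:
`n = 31` → n = 31
`result = n + 49` → result = 80
`n = n * 3` → n = 93
So result = 80

Answer: 80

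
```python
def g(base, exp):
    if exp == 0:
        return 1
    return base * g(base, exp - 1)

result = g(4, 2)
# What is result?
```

g(4, 2) = 4 * 4 = 16

Answer: 16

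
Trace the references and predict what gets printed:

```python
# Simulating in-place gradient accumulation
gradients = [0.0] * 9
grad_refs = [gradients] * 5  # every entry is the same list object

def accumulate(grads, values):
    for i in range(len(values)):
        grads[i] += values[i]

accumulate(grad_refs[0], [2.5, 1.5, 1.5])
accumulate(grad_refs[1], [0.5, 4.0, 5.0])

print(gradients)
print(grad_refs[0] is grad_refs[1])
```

Key concept: gradient accumulation aliasing.
Step by step:
`gradients = [0.0] * 9` → gradients = [0.0, 0.0, 0.0, 0.0, 0.0, 0.0, 0.0, 0.0, 0.0]
`grad_refs = [gradients] * 5` → grad_refs = [[0.0, 0.0, 0.0, 0.0, 0.0, 0.0, 0.0, 0.0, 0.0], [0.0, 0.0, 0.0, 0.0, 0.0, 0.0, 0.0, 0.0, 0.0], [0.0, 0.0, 0.0, 0.0, 0.0, 0.0, 0.0, 0.0, 0.0], [0.0, 0.0, 0.0, 0.0, 0.0, 0.0, 0.0, 0.0, 0.0], [0.0, 0.0, 0.0, 0.0, 0.0, 0.0, 0.0, 0.0, 0.0]]
`accumulate(grad_refs[0], [2.5, 1.5, 1.5])` → gradients = [2.5, 1.5, 1.5, 0.0, 0.0, 0.0, 0.0, 0.0, 0.0]; grad_refs = [[2.5, 1.5, 1.5, 0.0, 0.0, 0.0, 0.0, 0.0, 0.0], [2.5, 1.5, 1.5, 0.0, 0.0, 0.0, 0.0, 0.0, 0.0], [2.5, 1.5, 1.5, 0.0, 0.0, 0.0, 0.0, 0.0, 0.0], [2.5, 1.5, 1.5, 0.0, 0.0, 0.0, 0.0, 0.0, 0.0], [2.5, 1.5, 1.5, 0.0, 0.0, 0.0, 0.0, 0.0, 0.0]]
`accumulate(grad_refs[1], [0.5, 4.0, 5.0])` → gradients = [3.0, 5.5, 6.5, 0.0, 0.0, 0.0, 0.0, 0.0, 0.0]; grad_refs = [[3.0, 5.5, 6.5, 0.0, 0.0, 0.0, 0.0, 0.0, 0.0], [3.0, 5.5, 6.5, 0.0, 0.0, 0.0, 0.0, 0.0, 0.0], [3.0, 5.5, 6.5, 0.0, 0.0, 0.0, 0.0, 0.0, 0.0], [3.0, 5.5, 6.5, 0.0, 0.0, 0.0, 0.0, 0.0, 0.0], [3.0, 5.5, 6.5, 0.0, 0.0, 0.0, 0.0, 0.0, 0.0]]
`print(gradients)` → prints [3.0, 5.5, 6.5, 0.0, 0.0, 0.0, 0.0, 0.0, 0.0]
`print(grad_refs[0] is grad_refs[1])` → prints True

Answer:
[3.0, 5.5, 6.5, 0.0, 0.0, 0.0, 0.0, 0.0, 0.0]
True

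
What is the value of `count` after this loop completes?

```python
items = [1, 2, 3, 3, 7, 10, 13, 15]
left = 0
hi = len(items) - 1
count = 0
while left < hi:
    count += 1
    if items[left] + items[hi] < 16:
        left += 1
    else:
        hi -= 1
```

Steps to find pair summing to 16
`count` takes the values: 0 → 1 → 2 → 3 → 4 → 5 → 6 → 7

Answer: 7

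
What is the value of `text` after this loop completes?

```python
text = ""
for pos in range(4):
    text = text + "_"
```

Repeat '_' 4 times
`text` takes the values: "" → "_" → "__" → "___" → "____"

Answer: "____"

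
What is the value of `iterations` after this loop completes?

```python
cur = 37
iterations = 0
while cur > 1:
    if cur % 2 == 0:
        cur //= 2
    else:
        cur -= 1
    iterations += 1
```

Steps to reduce 37 to 1
`iterations` takes the values: 0 → 1 → 2 → 3 → 4 → 5 → 6 → 7

Answer: 7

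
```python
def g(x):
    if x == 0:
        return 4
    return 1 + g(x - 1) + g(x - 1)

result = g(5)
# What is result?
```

g(x) = 1 + 2·g(x-1), g(0)=4. Closed form: (4+1)·2^5 - 1 = 159.

Answer: 159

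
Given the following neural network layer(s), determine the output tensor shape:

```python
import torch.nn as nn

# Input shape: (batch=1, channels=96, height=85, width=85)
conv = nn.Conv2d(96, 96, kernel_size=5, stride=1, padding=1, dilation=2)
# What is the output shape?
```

Input: (1, 96, 85, 85) -> Output: (1, 96, 79, 79)

Answer: (1, 96, 79, 79)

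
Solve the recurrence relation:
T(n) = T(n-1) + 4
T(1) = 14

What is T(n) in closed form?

Unrolling: T(n) = T(1) + 4·(n-1) = 14 + 4(n-1) = 4n + 10.

Answer: T(n) = 4n + 10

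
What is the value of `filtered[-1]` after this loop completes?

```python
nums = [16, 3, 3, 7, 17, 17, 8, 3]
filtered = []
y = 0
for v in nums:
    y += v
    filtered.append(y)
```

Cumulative sum ends at 74
`filtered` takes the values: [] → [16] → [16, 19] → [16, 19, 22] → [16, 19, 22, 29] → [16, 19, 22, 29, 46] → [16, 19, 22, 29, 46, 63] → [16, 19, 22, 29, 46, 63, 71] → [16, 19, 22, 29, 46, 63, 71, 74]
So `filtered[-1]` = 74

Answer: 74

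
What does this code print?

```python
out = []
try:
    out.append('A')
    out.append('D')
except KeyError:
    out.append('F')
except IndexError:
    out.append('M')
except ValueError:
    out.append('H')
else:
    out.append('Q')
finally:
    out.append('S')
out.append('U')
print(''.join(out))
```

Execution trace: 'A' (try body) → 'D' (try body, no exception) → 'Q' (else) → 'S' (finally) → 'U' (after the try/except). Output: ADQSU

Answer: ADQSU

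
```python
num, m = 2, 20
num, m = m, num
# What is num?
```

Trace:
`num, m = 2, 20` → num = 2; m = 20
`num, m = m, num` → num = 20; m = 2
So num = 20

Answer: 20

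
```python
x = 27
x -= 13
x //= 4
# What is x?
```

Trace:
`x = 27` → x = 27
`x -= 13` → x = 14
`x //= 4` → x = 3
So x = 3

Answer: 3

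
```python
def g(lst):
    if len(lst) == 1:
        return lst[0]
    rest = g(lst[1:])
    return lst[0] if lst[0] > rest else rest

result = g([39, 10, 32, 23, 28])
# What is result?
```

Recursive max over [39, 10, 32, 23, 28] = 39

Answer: 39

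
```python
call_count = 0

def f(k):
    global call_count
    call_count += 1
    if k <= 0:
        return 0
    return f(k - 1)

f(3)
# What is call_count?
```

Linear recursion stepping by 1: 4 calls from k=3 down to ≤0.

Answer: 4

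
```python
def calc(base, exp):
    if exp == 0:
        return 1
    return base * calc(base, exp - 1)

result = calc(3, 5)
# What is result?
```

calc(3, 5) = 3 * 3 * 3 * 3 * 3 = 243

Answer: 243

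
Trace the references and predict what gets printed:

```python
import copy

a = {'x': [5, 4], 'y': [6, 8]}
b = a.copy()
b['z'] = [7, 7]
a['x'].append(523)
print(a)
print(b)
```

Key concept: shallow copy of dict with mutable values.
Step by step:
`a = {'x': [5, 4], 'y': [6, 8]}` → a = {'x': [5, 4], 'y': [6, 8]}
`b = a.copy()` → b = {'x': [5, 4], 'y': [6, 8]}
`b['z'] = [7, 7]` → b = {'x': [5, 4], 'y': [6, 8], 'z': [7, 7]}
`a['x'].append(523)` → a = {'x': [5, 4, 523], 'y': [6, 8]}; b = {'x': [5, 4, 523], 'y': [6, 8], 'z': [7, 7]}
`print(a)` → prints {'x': [5, 4, 523], 'y': [6, 8]}
`print(b)` → prints {'x': [5, 4, 523], 'y': [6, 8], 'z': [7, 7]}

Answer:
{'x': [5, 4, 523], 'y': [6, 8]}
{'x': [5, 4, 523], 'y': [6, 8], 'z': [7, 7]}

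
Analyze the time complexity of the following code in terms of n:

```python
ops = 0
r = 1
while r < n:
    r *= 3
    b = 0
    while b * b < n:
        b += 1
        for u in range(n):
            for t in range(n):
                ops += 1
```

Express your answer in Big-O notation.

Each loop level contributes: log n × √n × n × n. Multiplying the contributions gives O(n^2√n log n).

Answer: O(n^2√n log n)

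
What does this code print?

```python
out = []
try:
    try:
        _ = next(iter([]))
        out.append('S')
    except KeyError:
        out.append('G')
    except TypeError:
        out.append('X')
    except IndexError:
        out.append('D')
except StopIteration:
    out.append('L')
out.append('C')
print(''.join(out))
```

Execution trace: 'L' (outer except StopIteration) → 'C' (after the try/except). Output: LC

Answer: LC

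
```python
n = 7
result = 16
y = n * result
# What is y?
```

Trace:
`n = 7` → n = 7
`result = 16` → result = 16
`y = n * result` → y = 112
So y = 112

Answer: 112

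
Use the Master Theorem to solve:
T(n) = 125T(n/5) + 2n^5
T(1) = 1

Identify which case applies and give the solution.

a=125, b=5, f(n)=2n^5. log_5(125) = 3. Since c=5 > 3 and the regularity condition holds (125(n/5)^5 = (125/5^5)n^5 with 125/5^5 < 1), Case 3 applies: T(n) = Θ(f(n)) = O(n^5).

Answer: O(n^5) - Case 3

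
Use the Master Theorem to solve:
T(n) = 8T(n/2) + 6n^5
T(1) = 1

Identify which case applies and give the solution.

a=8, b=2, f(n)=6n^5. log_2(8) = 3. Since c=5 > 3 and the regularity condition holds (8(n/2)^5 = (8/2^5)n^5 with 8/2^5 < 1), Case 3 applies: T(n) = Θ(f(n)) = O(n^5).

Answer: O(n^5) - Case 3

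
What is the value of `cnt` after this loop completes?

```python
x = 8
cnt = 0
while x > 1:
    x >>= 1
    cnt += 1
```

Count right shifts until 1
`cnt` takes the values: 0 → 1 → 2 → 3

Answer: 3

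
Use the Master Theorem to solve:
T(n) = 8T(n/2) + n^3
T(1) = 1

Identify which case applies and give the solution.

a=8, b=2, f(n)=n^3. log_2(8) = 3. Since c=3 = 3, Case 2 applies: T(n) = Θ(n^log_b(a) · log n) = O(n^3 log n).

Answer: O(n^3 log n) - Case 2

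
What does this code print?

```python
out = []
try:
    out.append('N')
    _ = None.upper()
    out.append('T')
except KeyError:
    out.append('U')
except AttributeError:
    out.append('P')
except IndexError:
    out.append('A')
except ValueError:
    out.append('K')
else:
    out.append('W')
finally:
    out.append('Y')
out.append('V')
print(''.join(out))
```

Execution trace: 'N' (try body) → 'P' (except AttributeError) → 'Y' (finally) → 'V' (after the try/except). Output: NPYV

Answer: NPYV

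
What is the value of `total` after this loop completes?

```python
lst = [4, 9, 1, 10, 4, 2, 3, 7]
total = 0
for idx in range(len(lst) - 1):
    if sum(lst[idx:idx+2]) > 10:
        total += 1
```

Count windows with sum > 10
`total` takes the values: 0 → 1 → 2 → 3

Answer: 3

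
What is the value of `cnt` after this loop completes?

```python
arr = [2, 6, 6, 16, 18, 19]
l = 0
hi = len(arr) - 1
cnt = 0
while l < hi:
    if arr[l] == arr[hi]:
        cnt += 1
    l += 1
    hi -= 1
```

Count matching pairs from ends
`cnt` takes the values: 0

Answer: 0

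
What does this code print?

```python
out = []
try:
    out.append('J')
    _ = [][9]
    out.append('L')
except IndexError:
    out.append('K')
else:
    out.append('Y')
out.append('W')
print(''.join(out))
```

Execution trace: 'J' (try body) → 'K' (except IndexError) → 'W' (after the try/except). Output: JKW

Answer: JKW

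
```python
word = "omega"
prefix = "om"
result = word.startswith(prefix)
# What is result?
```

Trace:
`word = "omega"` → word = 'omega'
`prefix = "om"` → prefix = 'om'
`result = word.startswith(prefix)` → result = True
So result = True

Answer: True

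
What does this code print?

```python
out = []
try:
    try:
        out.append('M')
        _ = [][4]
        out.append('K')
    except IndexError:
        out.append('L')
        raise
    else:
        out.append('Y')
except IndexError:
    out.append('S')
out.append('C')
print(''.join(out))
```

Execution trace: 'M' (try body) → 'L' (except IndexError) → 'S' (outer except IndexError) → 'C' (after the try/except). Output: MLSC

Answer: MLSC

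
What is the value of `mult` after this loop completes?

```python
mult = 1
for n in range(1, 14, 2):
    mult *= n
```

Product of 1, 3, 5, ... up to 13
`mult` takes the values: 1 → 3 → 15 → 105 → 945 → 10395 → 135135

Answer: 135135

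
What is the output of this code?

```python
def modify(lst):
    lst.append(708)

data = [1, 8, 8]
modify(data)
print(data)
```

Key concept: function modifies passed list.
Step by step:
`data = [1, 8, 8]` → data = [1, 8, 8]
`modify(data)` → data = [1, 8, 8, 708]
`print(data)` → prints [1, 8, 8, 708]

Answer: [1, 8, 8, 708]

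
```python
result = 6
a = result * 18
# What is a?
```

Trace:
`result = 6` → result = 6
`a = result * 18` → a = 108
So a = 108

Answer: 108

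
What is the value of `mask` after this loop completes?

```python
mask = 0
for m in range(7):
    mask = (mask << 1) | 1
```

Build 7 consecutive 1-bits: 0b1111111
`mask` takes the values: 0 → 1 → 3 → 7 → 15 → 31 → 63 → 127

Answer: 127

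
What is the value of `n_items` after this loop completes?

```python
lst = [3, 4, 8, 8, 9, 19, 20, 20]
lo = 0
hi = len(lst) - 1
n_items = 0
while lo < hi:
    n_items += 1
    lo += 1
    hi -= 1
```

Iterations until pointers meet (list length 8)
`n_items` takes the values: 0 → 1 → 2 → 3 → 4

Answer: 4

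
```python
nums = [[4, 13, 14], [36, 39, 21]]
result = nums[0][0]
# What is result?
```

Trace:
`nums = [[4, 13, 14], [36, 39, 21]]` → nums = [[4, 13, 14], [36, 39, 21]]
`result = nums[0][0]` → result = 4
So result = 4

Answer: 4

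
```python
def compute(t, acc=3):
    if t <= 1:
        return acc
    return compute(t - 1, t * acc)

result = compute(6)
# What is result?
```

Accumulator trace (n, acc): (6, 3) -> (5, 18) -> (4, 90) -> (3, 360) -> (2, 1080) -> (1, 2160) -> return 2160

Answer: 2160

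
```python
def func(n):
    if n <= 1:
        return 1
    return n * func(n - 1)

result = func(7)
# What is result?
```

func(7) = 7 * 6 * 5 * 4 * 3 * 2 * 1 = 5040

Answer: 5040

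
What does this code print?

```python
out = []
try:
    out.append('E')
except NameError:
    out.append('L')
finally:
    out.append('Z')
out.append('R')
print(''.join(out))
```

Execution trace: 'E' (try body, no exception) → 'Z' (finally) → 'R' (after the try/except). Output: EZR

Answer: EZR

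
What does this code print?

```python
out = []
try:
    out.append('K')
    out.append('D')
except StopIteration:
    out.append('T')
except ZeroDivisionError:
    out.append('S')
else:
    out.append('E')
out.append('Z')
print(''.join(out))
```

Execution trace: 'K' (try body) → 'D' (try body, no exception) → 'E' (else) → 'Z' (after the try/except). Output: KDEZ

Answer: KDEZ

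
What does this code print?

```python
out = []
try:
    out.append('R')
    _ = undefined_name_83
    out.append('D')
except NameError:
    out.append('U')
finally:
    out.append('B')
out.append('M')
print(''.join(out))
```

Execution trace: 'R' (try body) → 'U' (except NameError) → 'B' (finally) → 'M' (after the try/except). Output: RUBM

Answer: RUBM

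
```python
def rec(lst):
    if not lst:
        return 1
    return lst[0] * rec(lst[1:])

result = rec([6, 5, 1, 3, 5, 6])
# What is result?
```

Product over [6, 5, 1, 3, 5, 6] = 6 * 5 * 1 * 3 * 5 * 6 = 2700

Answer: 2700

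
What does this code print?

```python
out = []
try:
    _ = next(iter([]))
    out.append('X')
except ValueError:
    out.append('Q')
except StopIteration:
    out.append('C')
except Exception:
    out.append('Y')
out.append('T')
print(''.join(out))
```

Execution trace: 'C' (except StopIteration) → 'T' (after the try/except). Output: CT

Answer: CT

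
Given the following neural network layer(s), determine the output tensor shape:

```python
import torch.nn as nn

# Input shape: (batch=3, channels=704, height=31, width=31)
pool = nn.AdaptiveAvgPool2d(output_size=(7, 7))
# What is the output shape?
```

Input: (3, 704, 31, 31) -> Output: (3, 704, 7, 7)

Answer: (3, 704, 7, 7)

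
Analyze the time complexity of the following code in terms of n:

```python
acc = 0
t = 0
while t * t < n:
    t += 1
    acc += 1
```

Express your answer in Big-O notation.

Each loop level contributes: √n. Multiplying the contributions gives O(√n).

Answer: O(√n)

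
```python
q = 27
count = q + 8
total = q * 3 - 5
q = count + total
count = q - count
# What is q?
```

Trace:
`q = 27` → q = 27
`count = q + 8` → count = 35
`total = q * 3 - 5` → total = 76
`q = count + total` → q = 111
`count = q - count` → count = 76
So q = 111

Answer: 111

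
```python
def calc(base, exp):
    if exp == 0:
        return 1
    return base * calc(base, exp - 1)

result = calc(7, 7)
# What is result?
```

calc(7, 7) = 7 * 7 * 7 * 7 * 7 * 7 * 7 = 823543

Answer: 823543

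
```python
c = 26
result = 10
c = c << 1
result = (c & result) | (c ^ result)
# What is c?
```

Trace:
`c = 26` → c = 26
`result = 10` → result = 10
`c = c << 1` → c = 52
`result = (c & result) | (c ^ result)` → result = 62
So c = 52

Answer: 52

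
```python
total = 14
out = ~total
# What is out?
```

Trace:
`total = 14` → total = 14
`out = ~total` → out = -15
So out = -15

Answer: -15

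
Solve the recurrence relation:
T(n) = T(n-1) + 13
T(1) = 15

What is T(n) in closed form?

Unrolling: T(n) = T(1) + 13·(n-1) = 15 + 13(n-1) = 13n + 2.

Answer: T(n) = 13n + 2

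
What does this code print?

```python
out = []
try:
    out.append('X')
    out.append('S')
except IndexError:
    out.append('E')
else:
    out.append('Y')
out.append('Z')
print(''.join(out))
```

Execution trace: 'X' (try body) → 'S' (try body, no exception) → 'Y' (else) → 'Z' (after the try/except). Output: XSYZ

Answer: XSYZ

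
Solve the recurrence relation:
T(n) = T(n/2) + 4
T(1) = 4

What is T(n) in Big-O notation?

Each step divides n by 2 and adds 4. After log_2(n) steps we reach T(1)=4. So T(n) = 4·log_2(n) + 4 = O(log n).

Answer: O(log n)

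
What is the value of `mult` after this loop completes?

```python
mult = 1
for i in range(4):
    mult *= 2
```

2^4 = 16
`mult` takes the values: 1 → 2 → 4 → 8 → 16

Answer: 16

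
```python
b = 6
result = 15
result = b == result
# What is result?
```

Trace:
`b = 6` → b = 6
`result = 15` → result = 15
`result = b == result` → result = False
So result = False

Answer: False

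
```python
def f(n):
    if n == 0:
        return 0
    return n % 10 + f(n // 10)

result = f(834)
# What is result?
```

Sum of digits of 834: 4 + 3 + 8 = 15

Answer: 15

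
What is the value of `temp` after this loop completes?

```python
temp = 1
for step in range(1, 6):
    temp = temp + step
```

Start at 1, add 1 through 5
`temp` takes the values: 1 → 2 → 4 → 7 → 11 → 16

Answer: 16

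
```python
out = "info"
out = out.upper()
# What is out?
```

Trace:
`out = "info"` → out = 'info'
`out = out.upper()` → out = 'INFO'
So out = 'INFO'

Answer: 'INFO'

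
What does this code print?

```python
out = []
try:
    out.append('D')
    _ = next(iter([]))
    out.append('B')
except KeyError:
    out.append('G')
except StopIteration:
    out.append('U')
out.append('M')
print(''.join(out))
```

Execution trace: 'D' (try body) → 'U' (except StopIteration) → 'M' (after the try/except). Output: DUM

Answer: DUM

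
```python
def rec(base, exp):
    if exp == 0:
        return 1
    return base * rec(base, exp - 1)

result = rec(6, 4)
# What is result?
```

rec(6, 4) = 6 * 6 * 6 * 6 = 1296

Answer: 1296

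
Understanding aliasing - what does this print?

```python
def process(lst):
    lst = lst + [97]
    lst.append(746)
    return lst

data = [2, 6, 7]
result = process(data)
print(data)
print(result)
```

Key concept: rebinding parameter vs mutation.
Step by step:
`data = [2, 6, 7]` → data = [2, 6, 7]
`result = process(data)` → result = [2, 6, 7, 97, 746]
`print(data)` → prints [2, 6, 7]
`print(result)` → prints [2, 6, 7, 97, 746]

Answer:
[2, 6, 7]
[2, 6, 7, 97, 746]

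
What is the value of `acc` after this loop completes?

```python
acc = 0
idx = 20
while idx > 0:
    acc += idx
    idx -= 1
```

Sum 20 down to 1
`acc` takes the values: 0 → 20 → 39 → 57 → 74 → 90 → 105 → 119 → 132 → 144 → 155 → 165 → 174 → 182 → 189 → 195 → 200 → 204 → 207 → 209 → 210

Answer: 210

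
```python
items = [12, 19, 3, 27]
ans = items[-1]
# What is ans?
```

Trace:
`items = [12, 19, 3, 27]` → items = [12, 19, 3, 27]
`ans = items[-1]` → ans = 27
So ans = 27

Answer: 27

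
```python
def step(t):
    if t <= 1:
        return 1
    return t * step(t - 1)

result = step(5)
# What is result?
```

step(5) = 5 * 4 * 3 * 2 * 1 = 120

Answer: 120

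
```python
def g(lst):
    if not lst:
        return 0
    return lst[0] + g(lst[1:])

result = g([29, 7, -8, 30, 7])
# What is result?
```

29 + 7 + (-8) + 30 + 7 + 0 = 65

Answer: 65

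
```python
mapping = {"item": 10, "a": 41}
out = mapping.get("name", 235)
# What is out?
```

Trace:
`mapping = {"item": 10, "a": 41}` → mapping = {'item': 10, 'a': 41}
`out = mapping.get("name", 235)` → out = 235
So out = 235

Answer: 235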